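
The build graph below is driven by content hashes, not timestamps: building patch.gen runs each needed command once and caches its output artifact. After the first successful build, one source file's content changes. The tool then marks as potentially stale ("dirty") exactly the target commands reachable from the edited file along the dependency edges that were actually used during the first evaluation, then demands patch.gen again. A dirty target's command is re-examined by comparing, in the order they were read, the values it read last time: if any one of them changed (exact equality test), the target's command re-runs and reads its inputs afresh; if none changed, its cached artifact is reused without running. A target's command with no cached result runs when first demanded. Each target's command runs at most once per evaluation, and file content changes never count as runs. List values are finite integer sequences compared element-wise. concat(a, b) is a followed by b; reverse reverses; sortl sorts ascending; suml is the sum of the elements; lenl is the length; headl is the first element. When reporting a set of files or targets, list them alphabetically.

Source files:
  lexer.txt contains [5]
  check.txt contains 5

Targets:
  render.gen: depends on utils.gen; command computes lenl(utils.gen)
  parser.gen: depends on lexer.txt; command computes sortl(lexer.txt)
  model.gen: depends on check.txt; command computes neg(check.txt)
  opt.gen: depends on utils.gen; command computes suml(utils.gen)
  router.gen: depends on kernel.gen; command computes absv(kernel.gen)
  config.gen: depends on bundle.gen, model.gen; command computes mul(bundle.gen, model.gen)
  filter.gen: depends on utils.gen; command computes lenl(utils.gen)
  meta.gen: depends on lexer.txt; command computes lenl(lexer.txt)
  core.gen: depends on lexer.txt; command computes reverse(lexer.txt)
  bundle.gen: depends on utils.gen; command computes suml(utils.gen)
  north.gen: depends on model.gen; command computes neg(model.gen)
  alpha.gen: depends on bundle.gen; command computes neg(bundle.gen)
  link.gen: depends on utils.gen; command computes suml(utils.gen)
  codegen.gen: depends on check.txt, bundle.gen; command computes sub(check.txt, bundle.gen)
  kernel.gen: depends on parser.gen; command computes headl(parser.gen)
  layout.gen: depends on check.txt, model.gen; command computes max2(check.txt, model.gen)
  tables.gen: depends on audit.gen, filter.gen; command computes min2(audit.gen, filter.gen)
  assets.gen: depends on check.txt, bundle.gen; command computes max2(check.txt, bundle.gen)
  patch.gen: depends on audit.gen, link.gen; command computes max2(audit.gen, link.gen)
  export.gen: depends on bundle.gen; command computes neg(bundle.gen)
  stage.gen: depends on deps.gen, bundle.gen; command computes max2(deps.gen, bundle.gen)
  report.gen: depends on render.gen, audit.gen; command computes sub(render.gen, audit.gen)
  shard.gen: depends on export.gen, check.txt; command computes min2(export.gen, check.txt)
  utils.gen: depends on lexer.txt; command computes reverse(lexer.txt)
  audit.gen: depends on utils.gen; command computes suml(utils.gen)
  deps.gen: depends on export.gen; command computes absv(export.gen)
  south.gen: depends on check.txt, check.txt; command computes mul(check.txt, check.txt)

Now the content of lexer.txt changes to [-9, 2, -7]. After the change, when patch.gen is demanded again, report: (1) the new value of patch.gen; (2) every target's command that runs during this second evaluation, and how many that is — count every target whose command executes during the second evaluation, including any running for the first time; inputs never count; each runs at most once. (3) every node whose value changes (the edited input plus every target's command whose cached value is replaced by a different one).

Initial pass — values computed on the first demand:
  utils.gen = reverse([5]) = [5]
  audit.gen = suml([5]) = 5
  link.gen = suml([5]) = 5
  patch.gen = max2(5, 5) = 5

Second demand — change propagation:
  utils.gen: re-runs because lexer.txt [5]->[-9, 2, -7]; new result [-7, 2, -9].
  audit.gen: re-runs because utils.gen [5]->[-7, 2, -9]; new result -14.
  link.gen: re-runs because utils.gen [5]->[-7, 2, -9]; new result -14.
  patch.gen: re-runs because audit.gen 5->-14; link.gen 5->-14; new result -14.

patch.gen now evaluates to -14.
Run set: audit.gen, link.gen, patch.gen, utils.gen (4 run).
Changed values: audit.gen, lexer.txt, link.gen, patch.gen, utils.gen.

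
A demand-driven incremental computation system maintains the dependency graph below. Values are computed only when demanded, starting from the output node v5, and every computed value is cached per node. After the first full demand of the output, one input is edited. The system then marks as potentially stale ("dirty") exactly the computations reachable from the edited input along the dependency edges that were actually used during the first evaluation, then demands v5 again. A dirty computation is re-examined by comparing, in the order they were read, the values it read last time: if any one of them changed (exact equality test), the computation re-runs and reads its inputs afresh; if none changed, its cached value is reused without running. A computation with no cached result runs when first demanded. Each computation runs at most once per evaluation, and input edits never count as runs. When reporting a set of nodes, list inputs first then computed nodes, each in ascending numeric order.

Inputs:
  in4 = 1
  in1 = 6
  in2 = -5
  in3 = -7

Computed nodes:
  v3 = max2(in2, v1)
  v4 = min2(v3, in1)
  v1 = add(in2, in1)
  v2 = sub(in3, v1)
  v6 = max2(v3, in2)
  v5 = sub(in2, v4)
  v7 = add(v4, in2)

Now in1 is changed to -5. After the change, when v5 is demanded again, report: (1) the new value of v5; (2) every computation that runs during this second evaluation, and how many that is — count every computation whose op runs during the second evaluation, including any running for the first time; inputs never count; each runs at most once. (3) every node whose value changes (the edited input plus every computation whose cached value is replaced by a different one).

New value of v5: 0.
Computations that run: v1, v3, v4, v5 — 4 in total.
Values that change: in1, v1, v3, v4, v5.

First evaluation (everything demanded from the output):
  v1 = add(-5, 6) = 1
  v3 = max2(-5, 1) = 1
  v4 = min2(1, 6) = 1
  v5 = sub(-5, 1) = -6

Propagation after the edit:
  v1: runs — in1 6->-5; result -10.
  v3: runs — v1 1->-10; result -5.
  v4: runs — v3 1->-5; in1 6->-5; result -5.
  v5: runs — v4 1->-5; result 0.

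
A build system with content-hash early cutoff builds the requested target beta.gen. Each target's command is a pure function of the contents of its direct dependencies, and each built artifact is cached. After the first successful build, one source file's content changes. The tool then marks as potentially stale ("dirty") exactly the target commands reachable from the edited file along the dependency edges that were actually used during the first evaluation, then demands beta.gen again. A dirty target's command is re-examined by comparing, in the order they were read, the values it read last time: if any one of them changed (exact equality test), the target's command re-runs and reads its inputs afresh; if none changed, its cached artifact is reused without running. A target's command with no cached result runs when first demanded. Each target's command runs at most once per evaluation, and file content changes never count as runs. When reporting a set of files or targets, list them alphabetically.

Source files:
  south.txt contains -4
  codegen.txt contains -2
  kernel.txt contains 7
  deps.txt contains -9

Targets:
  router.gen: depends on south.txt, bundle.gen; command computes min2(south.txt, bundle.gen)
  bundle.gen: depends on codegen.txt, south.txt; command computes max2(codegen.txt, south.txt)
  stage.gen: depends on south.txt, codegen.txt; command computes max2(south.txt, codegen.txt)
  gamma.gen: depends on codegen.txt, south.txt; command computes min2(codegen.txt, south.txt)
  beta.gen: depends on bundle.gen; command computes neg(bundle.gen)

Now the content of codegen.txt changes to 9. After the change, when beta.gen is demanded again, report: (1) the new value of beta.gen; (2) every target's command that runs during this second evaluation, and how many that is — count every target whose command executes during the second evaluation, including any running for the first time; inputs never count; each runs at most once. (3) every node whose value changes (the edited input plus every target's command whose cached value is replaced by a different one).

New value of beta.gen: -9.
Target commands that run: beta.gen, bundle.gen — 2 in total.
Values that change: beta.gen, bundle.gen, codegen.txt.

First evaluation (everything demanded from the output):
  bundle.gen = max2(-2, -4) = -2
  beta.gen = neg(-2) = 2

Propagation after the edit:
  bundle.gen: runs — codegen.txt -2->9; result 9.
  beta.gen: runs — bundle.gen -2->9; result -9.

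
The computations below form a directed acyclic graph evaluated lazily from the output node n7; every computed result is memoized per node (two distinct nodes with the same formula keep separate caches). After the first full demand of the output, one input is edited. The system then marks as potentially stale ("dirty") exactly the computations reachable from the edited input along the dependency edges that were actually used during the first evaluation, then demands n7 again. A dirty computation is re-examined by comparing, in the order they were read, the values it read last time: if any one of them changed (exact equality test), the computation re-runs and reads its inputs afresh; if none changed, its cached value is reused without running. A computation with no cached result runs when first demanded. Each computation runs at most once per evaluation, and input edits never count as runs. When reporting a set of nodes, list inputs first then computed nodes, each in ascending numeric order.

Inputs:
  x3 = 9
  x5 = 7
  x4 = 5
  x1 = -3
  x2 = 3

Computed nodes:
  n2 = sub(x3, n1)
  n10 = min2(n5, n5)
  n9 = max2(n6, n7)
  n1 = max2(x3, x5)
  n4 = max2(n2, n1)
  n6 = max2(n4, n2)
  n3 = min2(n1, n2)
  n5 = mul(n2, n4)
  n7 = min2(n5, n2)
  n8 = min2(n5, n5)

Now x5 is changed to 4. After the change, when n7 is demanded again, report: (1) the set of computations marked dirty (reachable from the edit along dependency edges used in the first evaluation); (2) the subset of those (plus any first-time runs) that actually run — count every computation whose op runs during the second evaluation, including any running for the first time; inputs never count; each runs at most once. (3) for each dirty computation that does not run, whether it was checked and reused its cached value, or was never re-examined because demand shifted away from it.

The edit dirties: n1, n2, n4, n5, n7.
1 computations run: n1.
Cache hits after checking: n2, n4, n5, n7.
Note the absorption at n1: it re-runs yet its value is the same, leaving the output's value untouched.

First demand of the output computes:
  n1 = max2(9, 7) = 9
  n2 = sub(9, 9) = 0
  n4 = max2(0, 9) = 9
  n5 = mul(0, 9) = 0
  n7 = min2(0, 0) = 0

After the edit, cleaning proceeds:
  n1: a read changed (x5 7->4) — executes, giving 9 — identical to its old value.
  n2: dirty, but its reads are unchanged (x3 unchanged, n1 unchanged); cached 0 stands.
  n4: dirty, but its reads are unchanged (n2 unchanged, n1 unchanged); cached 9 stands.
  n5: dirty, but its reads are unchanged (n2 unchanged, n4 unchanged); cached 0 stands.
  n7: dirty, but its reads are unchanged (n5 unchanged, n2 unchanged); cached 0 stands.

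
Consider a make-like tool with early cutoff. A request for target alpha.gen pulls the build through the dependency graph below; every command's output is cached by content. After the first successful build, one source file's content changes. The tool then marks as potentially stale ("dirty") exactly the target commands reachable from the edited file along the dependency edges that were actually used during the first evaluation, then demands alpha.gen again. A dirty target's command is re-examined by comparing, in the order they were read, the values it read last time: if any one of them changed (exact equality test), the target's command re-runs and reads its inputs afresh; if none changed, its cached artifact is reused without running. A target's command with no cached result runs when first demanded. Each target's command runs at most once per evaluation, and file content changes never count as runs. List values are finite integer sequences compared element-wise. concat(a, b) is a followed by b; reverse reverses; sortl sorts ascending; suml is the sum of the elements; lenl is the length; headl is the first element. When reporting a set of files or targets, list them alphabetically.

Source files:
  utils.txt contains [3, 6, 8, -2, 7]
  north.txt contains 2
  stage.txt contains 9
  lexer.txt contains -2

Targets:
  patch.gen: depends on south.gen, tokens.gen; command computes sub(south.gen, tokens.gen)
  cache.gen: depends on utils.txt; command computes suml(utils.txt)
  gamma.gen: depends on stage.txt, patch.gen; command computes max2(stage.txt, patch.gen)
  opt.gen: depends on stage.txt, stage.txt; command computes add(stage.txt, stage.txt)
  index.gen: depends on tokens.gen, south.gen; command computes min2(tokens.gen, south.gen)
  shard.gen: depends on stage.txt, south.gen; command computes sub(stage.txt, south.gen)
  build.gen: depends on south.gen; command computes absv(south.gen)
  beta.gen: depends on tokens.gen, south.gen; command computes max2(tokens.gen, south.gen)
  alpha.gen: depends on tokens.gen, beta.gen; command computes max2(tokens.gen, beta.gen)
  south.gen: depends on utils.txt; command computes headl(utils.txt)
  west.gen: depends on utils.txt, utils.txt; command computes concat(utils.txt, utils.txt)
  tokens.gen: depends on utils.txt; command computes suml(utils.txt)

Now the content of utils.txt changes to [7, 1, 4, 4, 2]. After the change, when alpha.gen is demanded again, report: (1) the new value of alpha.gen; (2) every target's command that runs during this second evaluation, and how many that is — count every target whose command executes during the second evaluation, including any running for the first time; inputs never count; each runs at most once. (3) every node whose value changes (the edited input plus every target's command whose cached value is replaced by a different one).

First demand of the output computes:
  south.gen = headl([3, 6, 8, -2, 7]) = 3
  tokens.gen = suml([3, 6, 8, -2, 7]) = 22
  beta.gen = max2(22, 3) = 22
  alpha.gen = max2(22, 22) = 22

After the edit, cleaning proceeds:
  south.gen: a read changed (utils.txt [3, 6, 8, -2, 7]->[7, 1, 4, 4, 2]) — executes, giving 7.
  tokens.gen: a read changed (utils.txt [3, 6, 8, -2, 7]->[7, 1, 4, 4, 2]) — executes, giving 18.
  beta.gen: a read changed (tokens.gen 22->18; south.gen 3->7) — executes, giving 18.
  alpha.gen: a read changed (tokens.gen 22->18; beta.gen 22->18) — executes, giving 18.

Demanding alpha.gen again yields 18.
4 target commands run: alpha.gen, beta.gen, south.gen, tokens.gen.
The nodes whose values change: alpha.gen, beta.gen, south.gen, tokens.gen, utils.txt.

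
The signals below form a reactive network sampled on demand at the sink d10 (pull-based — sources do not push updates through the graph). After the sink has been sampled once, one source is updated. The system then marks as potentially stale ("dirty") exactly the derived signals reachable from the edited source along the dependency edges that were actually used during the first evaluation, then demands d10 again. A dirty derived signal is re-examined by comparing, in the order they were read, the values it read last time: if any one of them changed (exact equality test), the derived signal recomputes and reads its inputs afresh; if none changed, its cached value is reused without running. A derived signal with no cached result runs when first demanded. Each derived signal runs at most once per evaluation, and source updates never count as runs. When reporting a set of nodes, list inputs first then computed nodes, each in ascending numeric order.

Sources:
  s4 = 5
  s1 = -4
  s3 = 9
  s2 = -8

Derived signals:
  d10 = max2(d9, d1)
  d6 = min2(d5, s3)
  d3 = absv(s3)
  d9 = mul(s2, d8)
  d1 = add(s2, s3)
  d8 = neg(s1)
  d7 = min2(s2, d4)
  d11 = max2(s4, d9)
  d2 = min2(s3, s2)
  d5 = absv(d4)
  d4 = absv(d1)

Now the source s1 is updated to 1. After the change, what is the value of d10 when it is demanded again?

Initial pass — values computed on the first demand:
  d1 = add(-8, 9) = 1
  d8 = neg(-4) = 4
  d9 = mul(-8, 4) = -32
  d10 = max2(-32, 1) = 1

Second demand — change propagation:
  d8: re-runs because s1 -4->1; new result -1.
  d9: re-runs because d8 4->-1; new result 8.
  d10: re-runs because d9 -32->8; new result 8.

d10 now evaluates to 8.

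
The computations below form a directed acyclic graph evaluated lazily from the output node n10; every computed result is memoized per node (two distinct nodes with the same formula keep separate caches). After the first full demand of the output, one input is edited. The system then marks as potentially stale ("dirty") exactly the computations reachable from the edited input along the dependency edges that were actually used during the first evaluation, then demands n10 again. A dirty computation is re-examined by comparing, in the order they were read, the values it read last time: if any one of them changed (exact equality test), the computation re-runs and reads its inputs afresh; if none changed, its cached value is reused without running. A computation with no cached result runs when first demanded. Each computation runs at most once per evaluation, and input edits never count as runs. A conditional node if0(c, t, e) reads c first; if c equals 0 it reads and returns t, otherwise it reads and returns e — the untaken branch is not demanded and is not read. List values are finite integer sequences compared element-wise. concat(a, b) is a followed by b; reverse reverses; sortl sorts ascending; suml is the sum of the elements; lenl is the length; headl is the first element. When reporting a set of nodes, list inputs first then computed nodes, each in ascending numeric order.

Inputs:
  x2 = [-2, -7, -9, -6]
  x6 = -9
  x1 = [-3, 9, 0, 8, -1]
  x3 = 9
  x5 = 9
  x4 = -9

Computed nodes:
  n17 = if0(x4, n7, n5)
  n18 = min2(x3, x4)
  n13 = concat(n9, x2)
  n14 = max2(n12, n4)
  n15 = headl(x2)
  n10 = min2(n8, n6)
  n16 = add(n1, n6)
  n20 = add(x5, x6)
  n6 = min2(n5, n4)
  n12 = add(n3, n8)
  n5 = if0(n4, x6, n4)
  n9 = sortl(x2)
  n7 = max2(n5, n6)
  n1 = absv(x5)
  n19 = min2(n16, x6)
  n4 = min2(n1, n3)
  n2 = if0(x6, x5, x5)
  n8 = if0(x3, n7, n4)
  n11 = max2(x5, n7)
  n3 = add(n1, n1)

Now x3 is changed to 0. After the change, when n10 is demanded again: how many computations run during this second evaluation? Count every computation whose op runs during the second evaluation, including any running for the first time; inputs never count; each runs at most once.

2 computations run: n7, n8.
Note the branch switch — n7 had no cache and runs now for the first time.

First demand of the output computes:
  n1 = absv(9) = 9
  n3 = add(9, 9) = 18
  n4 = min2(9, 18) = 9
  n5 = if0(n4=9 -> else branch n4) = 9
  n6 = min2(9, 9) = 9
  n8 = if0(x3=9 -> else branch n4) = 9
  n10 = min2(9, 9) = 9

After the edit, cleaning proceeds:
  n7: had never run; runs now, result 9.
  n8: a read changed (x3 9->0) — executes, giving 9 — identical to its old value.
  n10: dirty, but its reads are unchanged (n8 unchanged, n6 unchanged); cached 9 stands.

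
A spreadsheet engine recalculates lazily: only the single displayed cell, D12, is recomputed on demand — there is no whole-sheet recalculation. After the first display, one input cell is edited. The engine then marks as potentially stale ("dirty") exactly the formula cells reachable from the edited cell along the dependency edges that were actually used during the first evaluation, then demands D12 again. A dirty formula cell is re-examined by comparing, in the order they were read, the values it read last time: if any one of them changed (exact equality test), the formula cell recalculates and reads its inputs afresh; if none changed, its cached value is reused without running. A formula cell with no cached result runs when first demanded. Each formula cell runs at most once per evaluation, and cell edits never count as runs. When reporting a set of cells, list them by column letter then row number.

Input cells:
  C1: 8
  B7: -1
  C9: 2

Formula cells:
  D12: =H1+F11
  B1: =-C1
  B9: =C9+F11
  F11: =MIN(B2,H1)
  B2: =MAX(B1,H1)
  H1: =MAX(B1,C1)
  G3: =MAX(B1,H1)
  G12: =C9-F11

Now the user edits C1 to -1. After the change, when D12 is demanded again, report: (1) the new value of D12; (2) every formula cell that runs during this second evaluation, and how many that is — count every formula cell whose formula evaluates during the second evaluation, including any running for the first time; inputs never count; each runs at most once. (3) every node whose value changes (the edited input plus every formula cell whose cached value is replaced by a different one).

First evaluation (everything demanded from the output):
  B1 = -(8) = -8
  H1 = MAX(-8, 8) = 8
  B2 = MAX(-8, 8) = 8
  F11 = MIN(8, 8) = 8
  D12 = 8 + 8 = 16

Propagation after the edit:
  B1: runs — C1 8->-1; result 1.
  H1: runs — B1 -8->1; C1 8->-1; result 1.
  B2: runs — B1 -8->1; H1 8->1; result 1.
  F11: runs — B2 8->1; H1 8->1; result 1.
  D12: runs — H1 8->1; F11 8->1; result 2.

New value of D12: 2.
Formula cells that run: B1, B2, D12, F11, H1 — 5 in total.
Values that change: B1, B2, C1, D12, F11, H1.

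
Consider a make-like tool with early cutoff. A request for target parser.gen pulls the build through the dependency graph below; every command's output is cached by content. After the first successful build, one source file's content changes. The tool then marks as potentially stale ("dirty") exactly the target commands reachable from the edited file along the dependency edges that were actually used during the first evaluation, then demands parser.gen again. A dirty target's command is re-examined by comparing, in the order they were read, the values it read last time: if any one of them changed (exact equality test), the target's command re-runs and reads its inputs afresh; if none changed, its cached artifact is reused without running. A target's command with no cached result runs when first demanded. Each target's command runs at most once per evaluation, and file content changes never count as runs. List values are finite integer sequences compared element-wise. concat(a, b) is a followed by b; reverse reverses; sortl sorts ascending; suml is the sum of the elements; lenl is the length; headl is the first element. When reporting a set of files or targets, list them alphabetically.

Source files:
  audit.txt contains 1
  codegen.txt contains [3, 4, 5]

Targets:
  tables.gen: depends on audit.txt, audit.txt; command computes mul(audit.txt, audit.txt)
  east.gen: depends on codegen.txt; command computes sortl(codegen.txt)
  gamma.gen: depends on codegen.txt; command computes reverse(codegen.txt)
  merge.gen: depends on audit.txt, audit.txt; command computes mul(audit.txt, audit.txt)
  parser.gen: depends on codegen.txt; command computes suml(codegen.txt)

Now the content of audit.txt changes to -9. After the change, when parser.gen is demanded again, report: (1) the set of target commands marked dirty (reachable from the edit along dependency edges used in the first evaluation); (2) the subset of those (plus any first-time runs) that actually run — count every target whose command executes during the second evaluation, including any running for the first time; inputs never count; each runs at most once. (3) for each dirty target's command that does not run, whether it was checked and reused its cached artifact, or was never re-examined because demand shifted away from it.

The edit dirties: none.
0 target commands run: none.
No dirty target's command escaped a run.
Note the shortcut — audit.txt feeds only undemanded nodes, so no recomputation happens.

First demand of the output computes:
  parser.gen = suml([3, 4, 5]) = 12

After the edit, cleaning proceeds:
  audit.txt only reaches undemanded nodes; the second demand re-runs nothing.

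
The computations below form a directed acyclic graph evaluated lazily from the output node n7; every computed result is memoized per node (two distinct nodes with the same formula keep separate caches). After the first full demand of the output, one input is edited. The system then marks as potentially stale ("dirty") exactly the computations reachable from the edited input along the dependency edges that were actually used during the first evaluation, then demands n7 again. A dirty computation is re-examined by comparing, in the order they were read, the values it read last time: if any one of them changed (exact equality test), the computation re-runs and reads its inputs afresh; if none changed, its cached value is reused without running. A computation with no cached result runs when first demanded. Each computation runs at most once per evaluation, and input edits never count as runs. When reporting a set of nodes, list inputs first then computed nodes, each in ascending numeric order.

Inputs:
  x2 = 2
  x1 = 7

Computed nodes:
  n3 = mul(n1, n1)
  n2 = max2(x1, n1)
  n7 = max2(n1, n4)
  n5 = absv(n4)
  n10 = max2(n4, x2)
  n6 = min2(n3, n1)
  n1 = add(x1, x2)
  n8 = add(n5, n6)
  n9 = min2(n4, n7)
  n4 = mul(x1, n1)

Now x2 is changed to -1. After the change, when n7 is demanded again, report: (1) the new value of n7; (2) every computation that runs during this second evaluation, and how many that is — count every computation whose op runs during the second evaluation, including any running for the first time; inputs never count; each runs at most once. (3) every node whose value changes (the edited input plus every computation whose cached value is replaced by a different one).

Demanding n7 again yields 42.
3 computations run: n1, n4, n7.
The nodes whose values change: x2, n1, n4, n7.

First demand of the output computes:
  n1 = add(7, 2) = 9
  n4 = mul(7, 9) = 63
  n7 = max2(9, 63) = 63

After the edit, cleaning proceeds:
  n1: a read changed (x2 2->-1) — executes, giving 6.
  n4: a read changed (n1 9->6) — executes, giving 42.
  n7: a read changed (n1 9->6; n4 63->42) — executes, giving 42.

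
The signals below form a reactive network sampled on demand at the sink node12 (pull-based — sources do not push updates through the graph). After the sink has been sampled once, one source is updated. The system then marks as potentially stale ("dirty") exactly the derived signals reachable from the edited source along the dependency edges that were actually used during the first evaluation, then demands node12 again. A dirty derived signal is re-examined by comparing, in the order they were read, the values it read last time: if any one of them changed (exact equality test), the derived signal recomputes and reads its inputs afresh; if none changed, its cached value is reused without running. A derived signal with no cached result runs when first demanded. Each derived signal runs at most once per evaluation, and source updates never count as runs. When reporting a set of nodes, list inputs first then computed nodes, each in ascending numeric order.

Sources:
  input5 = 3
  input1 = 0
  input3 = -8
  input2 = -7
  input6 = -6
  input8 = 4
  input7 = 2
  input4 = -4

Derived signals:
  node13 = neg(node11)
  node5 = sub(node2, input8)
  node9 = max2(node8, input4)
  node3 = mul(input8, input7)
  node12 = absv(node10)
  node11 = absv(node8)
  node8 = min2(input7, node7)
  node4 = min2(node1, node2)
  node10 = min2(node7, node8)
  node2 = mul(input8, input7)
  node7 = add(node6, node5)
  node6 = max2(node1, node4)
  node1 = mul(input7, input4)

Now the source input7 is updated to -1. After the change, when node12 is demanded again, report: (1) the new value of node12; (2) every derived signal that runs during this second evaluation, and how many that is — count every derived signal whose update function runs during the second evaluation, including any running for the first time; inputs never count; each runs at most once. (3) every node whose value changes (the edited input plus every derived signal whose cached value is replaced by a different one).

Initial pass — values computed on the first demand:
  node1 = mul(2, -4) = -8
  node2 = mul(4, 2) = 8
  node4 = min2(-8, 8) = -8
  node5 = sub(8, 4) = 4
  node6 = max2(-8, -8) = -8
  node7 = add(-8, 4) = -4
  node8 = min2(2, -4) = -4
  node10 = min2(-4, -4) = -4
  node12 = absv(-4) = 4

Second demand — change propagation:
  node1: re-runs because input7 2->-1; new result 4.
  node2: re-runs because input7 2->-1; new result -4.
  node4: re-runs because node1 -8->4; node2 8->-4; new result -4.
  node5: re-runs because node2 8->-4; new result -8.
  node6: re-runs because node1 -8->4; node4 -8->-4; new result 4.
  node7: re-runs because node6 -8->4; node5 4->-8; new result -4 (unchanged).
  node8: re-runs because input7 2->-1; new result -4 (unchanged).
  node10: re-examined; everything it read last time is the same (node7 unchanged, node8 unchanged) — cache -4 kept, no run.
  node12: re-examined; everything it read last time is the same (node10 unchanged) — cache 4 kept, no run.

The important point: at node10 every value read last time is unchanged, so the dirty flag clears without a run.

node12 now evaluates to 4.
Run set: node1, node2, node4, node5, node6, node7, node8 (7 run).
Changed values: input7, node1, node2, node4, node5, node6.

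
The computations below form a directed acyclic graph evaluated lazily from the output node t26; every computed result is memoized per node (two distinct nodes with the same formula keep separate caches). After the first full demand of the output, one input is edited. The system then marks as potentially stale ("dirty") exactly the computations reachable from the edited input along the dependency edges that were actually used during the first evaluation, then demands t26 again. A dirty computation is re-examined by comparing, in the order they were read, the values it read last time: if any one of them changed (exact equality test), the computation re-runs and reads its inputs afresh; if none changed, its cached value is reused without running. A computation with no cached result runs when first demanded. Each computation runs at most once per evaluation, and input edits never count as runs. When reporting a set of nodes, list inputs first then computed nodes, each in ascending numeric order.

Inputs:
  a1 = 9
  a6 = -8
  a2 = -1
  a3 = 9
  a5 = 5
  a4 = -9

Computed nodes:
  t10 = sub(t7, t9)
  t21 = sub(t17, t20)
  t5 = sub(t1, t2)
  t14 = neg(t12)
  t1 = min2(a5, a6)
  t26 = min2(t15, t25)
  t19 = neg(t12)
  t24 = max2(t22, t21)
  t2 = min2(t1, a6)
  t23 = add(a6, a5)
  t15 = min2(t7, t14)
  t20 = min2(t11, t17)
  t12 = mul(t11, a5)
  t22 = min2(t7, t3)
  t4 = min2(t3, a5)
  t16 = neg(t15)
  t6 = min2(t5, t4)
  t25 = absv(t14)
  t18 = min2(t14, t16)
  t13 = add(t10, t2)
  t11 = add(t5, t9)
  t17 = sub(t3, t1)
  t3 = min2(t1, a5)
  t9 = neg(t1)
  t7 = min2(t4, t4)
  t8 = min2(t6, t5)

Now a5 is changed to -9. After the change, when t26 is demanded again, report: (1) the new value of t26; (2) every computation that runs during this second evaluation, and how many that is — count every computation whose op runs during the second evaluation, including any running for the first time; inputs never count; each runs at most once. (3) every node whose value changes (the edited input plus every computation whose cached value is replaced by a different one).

Demanding t26 again yields -9.
13 computations run: t1, t2, t3, t4, t5, t7, t9, t11, t12, t14, t15, t25, t26.
The nodes whose values change: a5, t1, t2, t3, t4, t7, t9, t11, t12, t14, t15, t25, t26.

First demand of the output computes:
  t1 = min2(5, -8) = -8
  t2 = min2(-8, -8) = -8
  t3 = min2(-8, 5) = -8
  t4 = min2(-8, 5) = -8
  t5 = sub(-8, -8) = 0
  t7 = min2(-8, -8) = -8
  t9 = neg(-8) = 8
  t11 = add(0, 8) = 8
  t12 = mul(8, 5) = 40
  t14 = neg(40) = -40
  t15 = min2(-8, -40) = -40
  t25 = absv(-40) = 40
  t26 = min2(-40, 40) = -40

After the edit, cleaning proceeds:
  t1: a read changed (a5 5->-9) — executes, giving -9.
  t2: a read changed (t1 -8->-9) — executes, giving -9.
  t3: a read changed (t1 -8->-9; a5 5->-9) — executes, giving -9.
  t4: a read changed (t3 -8->-9; a5 5->-9) — executes, giving -9.
  t5: a read changed (t1 -8->-9; t2 -8->-9) — executes, giving 0 — identical to its old value.
  t7: a read changed (t4 -8->-9; t4 -8->-9) — executes, giving -9.
  t9: a read changed (t1 -8->-9) — executes, giving 9.
  t11: a read changed (t9 8->9) — executes, giving 9.
  t12: a read changed (t11 8->9; a5 5->-9) — executes, giving -81.
  t14: a read changed (t12 40->-81) — executes, giving 81.
  t15: a read changed (t7 -8->-9; t14 -40->81) — executes, giving -9.
  t25: a read changed (t14 -40->81) — executes, giving 81.
  t26: a read changed (t15 -40->-9; t25 40->81) — executes, giving -9.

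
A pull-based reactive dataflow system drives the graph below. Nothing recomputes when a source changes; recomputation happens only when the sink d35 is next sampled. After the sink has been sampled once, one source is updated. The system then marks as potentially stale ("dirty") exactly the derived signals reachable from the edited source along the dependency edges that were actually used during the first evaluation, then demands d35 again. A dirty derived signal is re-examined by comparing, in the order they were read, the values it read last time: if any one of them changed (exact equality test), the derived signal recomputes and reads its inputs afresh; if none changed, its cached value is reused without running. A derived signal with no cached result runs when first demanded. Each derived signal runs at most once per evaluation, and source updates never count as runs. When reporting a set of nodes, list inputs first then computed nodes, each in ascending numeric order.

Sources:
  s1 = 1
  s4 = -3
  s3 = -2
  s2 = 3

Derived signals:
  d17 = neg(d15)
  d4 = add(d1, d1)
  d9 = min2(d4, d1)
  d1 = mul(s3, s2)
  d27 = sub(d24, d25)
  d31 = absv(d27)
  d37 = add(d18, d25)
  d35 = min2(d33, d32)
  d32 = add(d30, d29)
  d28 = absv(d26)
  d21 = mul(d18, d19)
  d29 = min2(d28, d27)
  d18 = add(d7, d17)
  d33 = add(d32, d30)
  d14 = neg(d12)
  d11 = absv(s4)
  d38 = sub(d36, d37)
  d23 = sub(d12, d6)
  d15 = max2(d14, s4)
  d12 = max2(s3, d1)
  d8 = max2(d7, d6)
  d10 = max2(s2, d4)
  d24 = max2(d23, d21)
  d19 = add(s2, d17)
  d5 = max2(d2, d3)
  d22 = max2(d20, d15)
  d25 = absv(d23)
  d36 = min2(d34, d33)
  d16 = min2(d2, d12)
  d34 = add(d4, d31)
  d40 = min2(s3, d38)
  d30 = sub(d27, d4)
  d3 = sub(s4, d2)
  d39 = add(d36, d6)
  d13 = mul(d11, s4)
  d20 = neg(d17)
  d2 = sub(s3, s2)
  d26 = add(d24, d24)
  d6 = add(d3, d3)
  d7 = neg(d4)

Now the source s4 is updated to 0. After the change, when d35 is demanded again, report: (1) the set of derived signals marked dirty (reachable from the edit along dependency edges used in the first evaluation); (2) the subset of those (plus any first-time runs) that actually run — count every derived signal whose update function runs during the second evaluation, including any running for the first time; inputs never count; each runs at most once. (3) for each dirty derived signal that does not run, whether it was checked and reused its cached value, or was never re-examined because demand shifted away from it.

First evaluation (everything demanded from the output):
  d1 = mul(-2, 3) = -6
  d2 = sub(-2, 3) = -5
  d3 = sub(-3, -5) = 2
  d4 = add(-6, -6) = -12
  d6 = add(2, 2) = 4
  d7 = neg(-12) = 12
  d12 = max2(-2, -6) = -2
  d14 = neg(-2) = 2
  d15 = max2(2, -3) = 2
  d17 = neg(2) = -2
  d18 = add(12, -2) = 10
  d19 = add(3, -2) = 1
  d21 = mul(10, 1) = 10
  d23 = sub(-2, 4) = -6
  d24 = max2(-6, 10) = 10
  d25 = absv(-6) = 6
  d26 = add(10, 10) = 20
  d27 = sub(10, 6) = 4
  d28 = absv(20) = 20
  d29 = min2(20, 4) = 4
  d30 = sub(4, -12) = 16
  d32 = add(16, 4) = 20
  d33 = add(20, 16) = 36
  d35 = min2(36, 20) = 20

Propagation after the edit:
  d3: runs — s4 -3->0; result 5.
  d6: runs — d3 2->5; d3 2->5; result 10.
  d15: runs — s4 -3->0; result 2 (same value as before).
  d17: checked — values it read are unchanged (d15 unchanged); reused cached -2 without running.
  d18: checked — values it read are unchanged (d7 unchanged, d17 unchanged); reused cached 10 without running.
  d19: checked — values it read are unchanged (s2 unchanged, d17 unchanged); reused cached 1 without running.
  d21: checked — values it read are unchanged (d18 unchanged, d19 unchanged); reused cached 10 without running.
  d23: runs — d6 4->10; result -12.
  d24: runs — d23 -6->-12; result 10 (same value as before).
  d25: runs — d23 -6->-12; result 12.
  d26: checked — values it read are unchanged (d24 unchanged, d24 unchanged); reused cached 20 without running.
  d27: runs — d25 6->12; result -2.
  d28: checked — values it read are unchanged (d26 unchanged); reused cached 20 without running.
  d29: runs — d27 4->-2; result -2.
  d30: runs — d27 4->-2; result 10.
  d32: runs — d30 16->10; d29 4->-2; result 8.
  d33: runs — d32 20->8; d30 16->10; result 18.
  d35: runs — d33 36->18; d32 20->8; result 8.

Key observation: the cutoff stops propagation at d17 — its inputs' values are unchanged, so it reuses its cache.

Marked dirty: d3, d6, d15, d17, d18, d19, d21, d23, d24, d25, d26, d27, d28, d29, d30, d32, d33, d35.
Derived signals that run: d3, d6, d15, d23, d24, d25, d27, d29, d30, d32, d33, d35 — 12 in total.
Checked but reused from cache: d17, d18, d19, d21, d26, d28.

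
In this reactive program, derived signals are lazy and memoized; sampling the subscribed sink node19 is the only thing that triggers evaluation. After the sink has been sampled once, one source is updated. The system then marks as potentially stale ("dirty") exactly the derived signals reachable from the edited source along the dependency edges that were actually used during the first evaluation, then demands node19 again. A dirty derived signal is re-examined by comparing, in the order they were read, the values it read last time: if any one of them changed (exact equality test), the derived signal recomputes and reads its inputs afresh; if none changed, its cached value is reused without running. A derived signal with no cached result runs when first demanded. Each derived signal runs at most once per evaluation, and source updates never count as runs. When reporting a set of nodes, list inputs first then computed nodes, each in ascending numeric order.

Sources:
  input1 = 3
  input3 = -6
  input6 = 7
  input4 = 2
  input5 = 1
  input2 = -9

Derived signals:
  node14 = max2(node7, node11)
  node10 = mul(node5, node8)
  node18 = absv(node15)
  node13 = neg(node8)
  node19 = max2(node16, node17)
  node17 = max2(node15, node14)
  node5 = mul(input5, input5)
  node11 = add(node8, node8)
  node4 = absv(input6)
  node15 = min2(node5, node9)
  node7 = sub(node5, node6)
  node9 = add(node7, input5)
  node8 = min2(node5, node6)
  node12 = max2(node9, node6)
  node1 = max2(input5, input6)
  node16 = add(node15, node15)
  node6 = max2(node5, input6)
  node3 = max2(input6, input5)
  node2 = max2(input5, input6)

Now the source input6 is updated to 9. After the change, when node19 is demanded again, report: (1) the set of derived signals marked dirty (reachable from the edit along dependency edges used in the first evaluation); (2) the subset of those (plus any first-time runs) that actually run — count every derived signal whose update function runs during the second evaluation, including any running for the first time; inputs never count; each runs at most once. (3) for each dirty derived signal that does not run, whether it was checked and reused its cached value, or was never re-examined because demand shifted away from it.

First demand of the output computes:
  node5 = mul(1, 1) = 1
  node6 = max2(1, 7) = 7
  node7 = sub(1, 7) = -6
  node8 = min2(1, 7) = 1
  node9 = add(-6, 1) = -5
  node11 = add(1, 1) = 2
  node14 = max2(-6, 2) = 2
  node15 = min2(1, -5) = -5
  node16 = add(-5, -5) = -10
  node17 = max2(-5, 2) = 2
  node19 = max2(-10, 2) = 2

After the edit, cleaning proceeds:
  node6: a read changed (input6 7->9) — executes, giving 9.
  node7: a read changed (node6 7->9) — executes, giving -8.
  node8: a read changed (node6 7->9) — executes, giving 1 — identical to its old value.
  node9: a read changed (node7 -6->-8) — executes, giving -7.
  node11: dirty, but its reads are unchanged (node8 unchanged, node8 unchanged); cached 2 stands.
  node14: a read changed (node7 -6->-8) — executes, giving 2 — identical to its old value.
  node15: a read changed (node9 -5->-7) — executes, giving -7.
  node16: a read changed (node15 -5->-7; node15 -5->-7) — executes, giving -14.
  node17: a read changed (node15 -5->-7) — executes, giving 2 — identical to its old value.
  node19: a read changed (node16 -10->-14) — executes, giving 2 — identical to its old value.

Note where the cutoff bites: node11 is checked, finds nothing changed, and keeps its cache.

The edit dirties: node6, node7, node8, node9, node11, node14, node15, node16, node17, node19.
9 derived signals run: node6, node7, node8, node9, node14, node15, node16, node17, node19.
Cache hits after checking: node11.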